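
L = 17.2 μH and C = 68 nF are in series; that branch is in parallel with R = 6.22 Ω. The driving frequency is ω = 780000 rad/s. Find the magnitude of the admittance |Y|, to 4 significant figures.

X_L = ωL = 13.42 Ω
X_C = 1/(ωC) = 18.85 Ω
Branch 1: Z₁ = R = 6.220 Ω
Branch 2 (series LC): Z₂ = j(X_L − X_C) = −j5.438 Ω
Parallel: Z = Z₁Z₂/(Z₁+Z₂), |Z| = 4.094 Ω, ∠Z = -48.84°
|Y| = 1/|Z| = 244.3 mS

244.3 mS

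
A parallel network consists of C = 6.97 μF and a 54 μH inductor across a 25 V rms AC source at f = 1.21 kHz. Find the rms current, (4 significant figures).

ω = 2πf = 7603 rad/s
X_L = ωL = 0.4105 Ω
X_C = 1/(ωC) = 18.87 Ω
Parallel: admittances add. Y = 1/(jωL) + jωC
Y = (0 − j2.383) S
|Y| = 2.383 S → |Z| = 1/|Y| = 0.4197 Ω, ∠Z = −∠Y = 90.00°
I = V/|Z| = 25/0.4197 = 59.57 A

59.57 A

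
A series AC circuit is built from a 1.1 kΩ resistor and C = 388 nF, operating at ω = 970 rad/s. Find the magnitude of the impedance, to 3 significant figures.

X_C = 1/(ωC) = 2660 Ω
Z = 1100 − j2660 Ω
|Z| = √(1100² + 2660²) = 2880 Ω

2880 Ω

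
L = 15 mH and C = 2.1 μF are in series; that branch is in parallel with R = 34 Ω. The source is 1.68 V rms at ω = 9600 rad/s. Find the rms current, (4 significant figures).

52.52 mA

X_L = ωL = 144.0 Ω
X_C = 1/(ωC) = 49.60 Ω
Branch 1: Z₁ = R = 34.00 Ω
Branch 2 (series LC): Z₂ = j(X_L − X_C) = j94.40 Ω
Parallel: Z = Z₁Z₂/(Z₁+Z₂), |Z| = 31.99 Ω, ∠Z = 19.81°
I = V/|Z| = 1.68/31.99 = 52.52 mA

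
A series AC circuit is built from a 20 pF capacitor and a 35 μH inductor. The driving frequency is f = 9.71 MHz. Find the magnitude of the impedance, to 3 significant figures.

1320 Ω

ω = 2πf = 6.101e+07 rad/s
X_L = ωL = 2140 Ω
X_C = 1/(ωC) = 820 Ω
Net reactance X = X_L − X_C = 1320 Ω
Z = j1320 Ω
|Z| = √(0² + 1320²) = 1320 Ω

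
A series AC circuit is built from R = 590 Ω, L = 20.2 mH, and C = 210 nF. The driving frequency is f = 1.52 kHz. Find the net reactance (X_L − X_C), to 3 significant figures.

ω = 2πf = 9550 rad/s
X_L = ωL = 193 Ω
X_C = 1/(ωC) = 499 Ω
X = 193 − 499 = -306 Ω

-306 Ω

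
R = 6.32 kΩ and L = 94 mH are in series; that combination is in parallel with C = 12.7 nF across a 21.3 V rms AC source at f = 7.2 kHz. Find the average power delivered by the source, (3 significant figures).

49.4 mW

ω = 2πf = 45240 rad/s
X_L = ωL = 4250 Ω
X_C = 1/(ωC) = 1740 Ω
Branch 1 (R+jX_L): Z₁ = 6320 + j4250 Ω, |Z₁| = 7620 Ω
Branch 2 (−jX_C): Z₂ = −j1740 Ω
Parallel: Z = Z₁Z₂/(Z₁+Z₂), |Z| = 1950 Ω, ∠Z = -77.7°
I = V/|Z| = 10.9 mA
P = VI cos φ = 21.3 × 0.0109 × cos(-77.7°) = 49.4 mW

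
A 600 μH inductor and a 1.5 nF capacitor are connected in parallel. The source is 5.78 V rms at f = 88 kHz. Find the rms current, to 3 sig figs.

12.6 mA

ω = 2πf = 552900 rad/s
X_L = ωL = 332 Ω
X_C = 1/(ωC) = 1210 Ω
Parallel: admittances add. Y = 1/(jωL) + jωC
Y = (0 − j0.00218) S
|Y| = 0.00218 S → |Z| = 1/|Y| = 458 Ω, ∠Z = −∠Y = 90.0°
I = V/|Z| = 5.78/458 = 12.6 mA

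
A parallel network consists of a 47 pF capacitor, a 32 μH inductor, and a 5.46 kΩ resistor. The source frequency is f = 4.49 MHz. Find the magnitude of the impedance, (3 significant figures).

ω = 2πf = 2.821e+07 rad/s
X_L = ωL = 903 Ω
X_C = 1/(ωC) = 754 Ω
Parallel: admittances add. Y = 1/R + 1/(jωL) + jωC
Y = (0.000183 + j0.000218) S
|Y| = 0.000285 S → |Z| = 1/|Y| = 3510 Ω, ∠Z = −∠Y = -50.0°

3510 Ω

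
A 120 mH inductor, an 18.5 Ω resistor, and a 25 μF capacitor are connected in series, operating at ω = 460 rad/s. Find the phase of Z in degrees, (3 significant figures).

-59.8°

X_L = ωL = 55.2 Ω
X_C = 1/(ωC) = 87.0 Ω
Net reactance X = X_L − X_C = -31.8 Ω
Z = 18.5 − j31.8 Ω
|Z| = √(18.5² + 31.8²) = 36.8 Ω
∠Z = arctan(-31.8/18.5) = -59.8°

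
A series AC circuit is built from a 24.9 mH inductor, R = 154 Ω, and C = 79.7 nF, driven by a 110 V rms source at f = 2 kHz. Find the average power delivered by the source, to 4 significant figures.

3.774 W

ω = 2πf = 12570 rad/s
X_L = ωL = 312.9 Ω
X_C = 1/(ωC) = 998.5 Ω
Net reactance X = X_L − X_C = -685.6 Ω
Z = 154.0 − j685.6 Ω
|Z| = √(154.0² + 685.6²) = 702.6 Ω
∠Z = arctan(-685.6/154.0) = -77.34°
I = V/|Z| = 156.6 mA
P = VI cos φ = 110 × 0.1566 × cos(-77.34°) = 3.774 W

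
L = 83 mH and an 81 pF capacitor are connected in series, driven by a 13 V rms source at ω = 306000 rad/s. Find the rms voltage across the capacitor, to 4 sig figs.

35.09 V

X_L = ωL = 25400 Ω
X_C = 1/(ωC) = 40350 Ω
Net reactance X = X_L − X_C = -14950 Ω
Z = − j14950 Ω
|Z| = √(0² + 14950²) = 14950 Ω
I = V/|Z| = 869.7 μA
V_C = I·|Z_C| = 0.0008697 × 40350 = 35.09 V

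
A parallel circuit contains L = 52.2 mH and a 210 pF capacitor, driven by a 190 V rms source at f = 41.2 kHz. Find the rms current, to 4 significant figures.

ω = 2πf = 258900 rad/s
X_L = ωL = 13510 Ω
X_C = 1/(ωC) = 18400 Ω
Parallel: admittances add. Y = 1/(jωL) + jωC
Y = (0 − j1.964e-05) S
|Y| = 1.964e-05 S → |Z| = 1/|Y| = 50910 Ω, ∠Z = −∠Y = 90.00°
I = V/|Z| = 190/50910 = 3.732 mA

3.732 mA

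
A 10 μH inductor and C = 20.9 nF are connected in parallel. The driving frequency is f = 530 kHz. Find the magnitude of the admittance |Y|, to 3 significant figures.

ω = 2πf = 3.33e+06 rad/s
X_L = ωL = 33.3 Ω
X_C = 1/(ωC) = 14.4 Ω
Parallel: admittances add. Y = 1/(jωL) + jωC
Y = (0 + j0.0396) S
|Y| = 0.0396 S → |Z| = 1/|Y| = 25.3 Ω, ∠Z = −∠Y = -90.0°

39.6 mS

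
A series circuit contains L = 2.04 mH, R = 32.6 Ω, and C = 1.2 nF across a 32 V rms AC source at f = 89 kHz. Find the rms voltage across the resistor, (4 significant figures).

ω = 2πf = 559200 rad/s
X_L = ωL = 1141 Ω
X_C = 1/(ωC) = 1490 Ω
Net reactance X = X_L − X_C = -349.4 Ω
Z = 32.60 − j349.4 Ω
|Z| = √(32.60² + 349.4²) = 351.0 Ω
I = V/|Z| = 91.18 mA
V_R = I·|Z_R| = 0.09118 × 32.60 = 2.972 V

2.972 V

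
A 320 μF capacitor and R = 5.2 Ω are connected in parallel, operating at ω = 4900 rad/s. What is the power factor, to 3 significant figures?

X_C = 1/(ωC) = 0.638 Ω
Parallel: admittances add. Y = 1/R + jωC
Y = (0.192 + j1.57) S
|Y| = 1.58 S → |Z| = 1/|Y| = 0.633 Ω, ∠Z = −∠Y = -83.0°
cos φ = cos(-83.0°) = 0.122

0.122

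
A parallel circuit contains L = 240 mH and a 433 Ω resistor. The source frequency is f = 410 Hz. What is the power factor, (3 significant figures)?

0.819

ω = 2πf = 2576 rad/s
X_L = ωL = 618 Ω
Parallel: admittances add. Y = 1/R + 1/(jωL)
Y = (0.00231 − j0.00162) S
|Y| = 0.00282 S → |Z| = 1/|Y| = 355 Ω, ∠Z = −∠Y = 35.0°
cos φ = cos(35.0°) = 0.819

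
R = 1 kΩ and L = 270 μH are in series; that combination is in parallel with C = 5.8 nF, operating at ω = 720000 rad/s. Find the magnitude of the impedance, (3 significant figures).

244 Ω

X_L = ωL = 194 Ω
X_C = 1/(ωC) = 239 Ω
Branch 1 (R+jX_L): Z₁ = 1000 + j194 Ω, |Z₁| = 1020 Ω
Branch 2 (−jX_C): Z₂ = −j239 Ω
Parallel: Z = Z₁Z₂/(Z₁+Z₂), |Z| = 244 Ω, ∠Z = -76.4°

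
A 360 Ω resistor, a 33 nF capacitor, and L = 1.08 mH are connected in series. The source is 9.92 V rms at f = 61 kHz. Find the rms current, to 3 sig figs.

20.2 mA

ω = 2πf = 383300 rad/s
X_L = ωL = 414 Ω
X_C = 1/(ωC) = 79.1 Ω
Net reactance X = X_L − X_C = 335 Ω
Z = 360 + j335 Ω
|Z| = √(360² + 335²) = 492 Ω
I = V/|Z| = 9.92/492 = 20.2 mA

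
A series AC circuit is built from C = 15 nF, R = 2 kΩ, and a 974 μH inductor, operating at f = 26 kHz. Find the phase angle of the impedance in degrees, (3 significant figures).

-7.10°

ω = 2πf = 163400 rad/s
X_L = ωL = 159 Ω
X_C = 1/(ωC) = 408 Ω
Net reactance X = X_L − X_C = -249 Ω
Z = 2000 − j249 Ω
|Z| = √(2000² + 249²) = 2020 Ω
∠Z = arctan(-249/2000) = -7.10°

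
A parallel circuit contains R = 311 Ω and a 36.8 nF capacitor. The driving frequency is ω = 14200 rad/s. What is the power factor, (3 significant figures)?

X_C = 1/(ωC) = 1910 Ω
Parallel: admittances add. Y = 1/R + jωC
Y = (0.00322 + j0.000523) S
|Y| = 0.00326 S → |Z| = 1/|Y| = 307 Ω, ∠Z = −∠Y = -9.23°
cos φ = cos(-9.23°) = 0.987

0.987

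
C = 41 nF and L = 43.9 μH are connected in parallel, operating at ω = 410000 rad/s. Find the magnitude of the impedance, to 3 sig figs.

25.8 Ω

X_L = ωL = 18.0 Ω
X_C = 1/(ωC) = 59.5 Ω
Parallel: admittances add. Y = 1/(jωL) + jωC
Y = (0 − j0.0387) S
|Y| = 0.0387 S → |Z| = 1/|Y| = 25.8 Ω, ∠Z = −∠Y = 90.0°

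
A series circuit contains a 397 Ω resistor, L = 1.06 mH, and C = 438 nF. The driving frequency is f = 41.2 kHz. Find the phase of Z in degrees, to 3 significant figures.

ω = 2πf = 258900 rad/s
X_L = ωL = 274 Ω
X_C = 1/(ωC) = 8.82 Ω
Net reactance X = X_L − X_C = 266 Ω
Z = 397 + j266 Ω
|Z| = √(397² + 266²) = 478 Ω
∠Z = arctan(266/397) = 33.8°

33.8°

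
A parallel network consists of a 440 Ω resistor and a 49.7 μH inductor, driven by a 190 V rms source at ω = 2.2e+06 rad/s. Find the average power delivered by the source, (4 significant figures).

X_L = ωL = 109.3 Ω
Parallel: admittances add. Y = 1/R + 1/(jωL)
Y = (0.002273 − j0.009146) S
|Y| = 0.009424 S → |Z| = 1/|Y| = 106.1 Ω, ∠Z = −∠Y = 76.04°
I = V/|Z| = 1.791 A
P = VI cos φ = 190 × 1.791 × cos(76.04°) = 82.05 W

82.05 W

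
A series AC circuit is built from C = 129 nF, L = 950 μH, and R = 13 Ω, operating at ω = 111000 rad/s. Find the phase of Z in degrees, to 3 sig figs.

X_L = ωL = 105 Ω
X_C = 1/(ωC) = 69.8 Ω
Net reactance X = X_L − X_C = 35.6 Ω
Z = 13.0 + j35.6 Ω
|Z| = √(13.0² + 35.6²) = 37.9 Ω
∠Z = arctan(35.6/13.0) = 69.9°

69.9°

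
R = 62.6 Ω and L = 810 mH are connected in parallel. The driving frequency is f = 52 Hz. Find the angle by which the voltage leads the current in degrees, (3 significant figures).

13.3°

ω = 2πf = 326.7 rad/s
X_L = ωL = 265 Ω
Parallel: admittances add. Y = 1/R + 1/(jωL)
Y = (0.0160 − j0.00378) S
|Y| = 0.0164 S → |Z| = 1/|Y| = 60.9 Ω, ∠Z = −∠Y = 13.3°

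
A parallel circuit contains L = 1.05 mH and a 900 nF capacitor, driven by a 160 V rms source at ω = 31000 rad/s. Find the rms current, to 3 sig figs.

452 mA

X_L = ωL = 32.5 Ω
X_C = 1/(ωC) = 35.8 Ω
Parallel: admittances add. Y = 1/(jωL) + jωC
Y = (0 − j0.00282) S
|Y| = 0.00282 S → |Z| = 1/|Y| = 354 Ω, ∠Z = −∠Y = 90.0°
I = V/|Z| = 160/354 = 452 mA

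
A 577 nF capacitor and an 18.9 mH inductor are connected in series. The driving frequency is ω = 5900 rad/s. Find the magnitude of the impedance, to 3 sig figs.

182 Ω

X_L = ωL = 112 Ω
X_C = 1/(ωC) = 294 Ω
Net reactance X = X_L − X_C = -182 Ω
Z = − j182 Ω
|Z| = √(0² + 182²) = 182 Ω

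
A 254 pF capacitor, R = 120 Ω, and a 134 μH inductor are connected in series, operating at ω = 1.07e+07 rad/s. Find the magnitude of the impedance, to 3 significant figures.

X_L = ωL = 1430 Ω
X_C = 1/(ωC) = 368 Ω
Net reactance X = X_L − X_C = 1070 Ω
Z = 120 + j1070 Ω
|Z| = √(120² + 1070²) = 1070 Ω

1070 Ω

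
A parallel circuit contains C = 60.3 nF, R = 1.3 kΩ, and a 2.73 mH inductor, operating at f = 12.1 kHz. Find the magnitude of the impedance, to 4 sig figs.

ω = 2πf = 76030 rad/s
X_L = ωL = 207.6 Ω
X_C = 1/(ωC) = 218.1 Ω
Parallel: admittances add. Y = 1/R + 1/(jωL) + jωC
Y = (0.0007692 − j0.0002337) S
|Y| = 0.0008039 S → |Z| = 1/|Y| = 1244 Ω, ∠Z = −∠Y = 16.90°

1244 Ω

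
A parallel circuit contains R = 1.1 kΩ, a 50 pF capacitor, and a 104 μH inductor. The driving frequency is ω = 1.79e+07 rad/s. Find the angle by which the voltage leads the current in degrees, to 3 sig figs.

X_L = ωL = 1860 Ω
X_C = 1/(ωC) = 1120 Ω
Parallel: admittances add. Y = 1/R + 1/(jωL) + jωC
Y = (0.000909 + j0.000358) S
|Y| = 0.000977 S → |Z| = 1/|Y| = 1020 Ω, ∠Z = −∠Y = -21.5°

-21.5°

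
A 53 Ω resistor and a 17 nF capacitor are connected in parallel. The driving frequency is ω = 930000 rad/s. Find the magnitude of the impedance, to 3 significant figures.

X_C = 1/(ωC) = 63.3 Ω
Parallel: admittances add. Y = 1/R + jωC
Y = (0.0189 + j0.0158) S
|Y| = 0.0246 S → |Z| = 1/|Y| = 40.6 Ω, ∠Z = −∠Y = -40.0°

40.6 Ω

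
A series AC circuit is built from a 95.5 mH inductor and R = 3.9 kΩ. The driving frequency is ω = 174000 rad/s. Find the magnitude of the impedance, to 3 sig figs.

X_L = ωL = 16600 Ω
Z = 3900 + j16600 Ω
|Z| = √(3900² + 16600²) = 17100 Ω

17100 Ω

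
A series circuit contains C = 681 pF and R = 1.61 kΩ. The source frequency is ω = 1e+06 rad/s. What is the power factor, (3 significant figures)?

X_C = 1/(ωC) = 1470 Ω
Z = 1610 − j1470 Ω
|Z| = √(1610² + 1470²) = 2180 Ω
∠Z = arctan(-1470/1610) = -42.4°
cos φ = cos(-42.4°) = 0.739

0.739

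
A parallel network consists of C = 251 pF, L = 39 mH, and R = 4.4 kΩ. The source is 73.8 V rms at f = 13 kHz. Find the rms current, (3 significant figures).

ω = 2πf = 81680 rad/s
X_L = ωL = 3190 Ω
X_C = 1/(ωC) = 48800 Ω
Parallel: admittances add. Y = 1/R + 1/(jωL) + jωC
Y = (0.000227 − j0.000293) S
|Y| = 0.000371 S → |Z| = 1/|Y| = 2690 Ω, ∠Z = −∠Y = 52.2°
I = V/|Z| = 73.8/2690 = 27.4 mA

27.4 mA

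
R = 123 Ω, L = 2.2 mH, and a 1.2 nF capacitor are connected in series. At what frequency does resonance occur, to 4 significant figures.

97.95 kHz

ω₀ = 1/√(LC) = 1/√(0.0022 × 1.2e-09) = 615500 rad/s
f₀ = ω₀/(2π) = 97.95 kHz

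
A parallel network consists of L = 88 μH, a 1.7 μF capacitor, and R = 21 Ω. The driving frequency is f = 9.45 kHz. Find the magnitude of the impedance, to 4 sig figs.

9.783 Ω

ω = 2πf = 59380 rad/s
X_L = ωL = 5.225 Ω
X_C = 1/(ωC) = 9.907 Ω
Parallel: admittances add. Y = 1/R + 1/(jωL) + jωC
Y = (0.04762 − j0.09044) S
|Y| = 0.1022 S → |Z| = 1/|Y| = 9.783 Ω, ∠Z = −∠Y = 62.23°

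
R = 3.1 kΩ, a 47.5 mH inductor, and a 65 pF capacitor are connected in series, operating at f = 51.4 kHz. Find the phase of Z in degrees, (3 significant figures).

-84.5°

ω = 2πf = 323000 rad/s
X_L = ωL = 15300 Ω
X_C = 1/(ωC) = 47600 Ω
Net reactance X = X_L − X_C = -32300 Ω
Z = 3100 − j32300 Ω
|Z| = √(3100² + 32300²) = 32400 Ω
∠Z = arctan(-32300/3100) = -84.5°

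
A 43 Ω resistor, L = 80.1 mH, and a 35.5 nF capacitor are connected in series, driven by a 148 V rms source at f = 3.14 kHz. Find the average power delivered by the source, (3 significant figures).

37.5 W

ω = 2πf = 19730 rad/s
X_L = ωL = 1580 Ω
X_C = 1/(ωC) = 1430 Ω
Net reactance X = X_L − X_C = 153 Ω
Z = 43.0 + j153 Ω
|Z| = √(43.0² + 153²) = 158 Ω
∠Z = arctan(153/43.0) = 74.3°
I = V/|Z| = 934 mA
P = VI cos φ = 148 × 0.934 × cos(74.3°) = 37.5 W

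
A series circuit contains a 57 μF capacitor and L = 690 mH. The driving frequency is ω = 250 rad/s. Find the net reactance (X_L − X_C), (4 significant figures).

102.3 Ω

X_L = ωL = 172.5 Ω
X_C = 1/(ωC) = 70.18 Ω
X = 172.5 − 70.18 = 102.3 Ω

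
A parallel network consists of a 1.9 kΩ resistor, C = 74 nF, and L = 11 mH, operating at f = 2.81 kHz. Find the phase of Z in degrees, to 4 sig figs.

82.20°

ω = 2πf = 17660 rad/s
X_L = ωL = 194.2 Ω
X_C = 1/(ωC) = 765.4 Ω
Parallel: admittances add. Y = 1/R + 1/(jωL) + jωC
Y = (0.0005263 − j0.003842) S
|Y| = 0.003878 S → |Z| = 1/|Y| = 257.8 Ω, ∠Z = −∠Y = 82.20°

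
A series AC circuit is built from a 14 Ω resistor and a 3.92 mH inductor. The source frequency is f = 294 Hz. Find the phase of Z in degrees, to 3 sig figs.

ω = 2πf = 1847 rad/s
X_L = ωL = 7.24 Ω
Z = 14.0 + j7.24 Ω
|Z| = √(14.0² + 7.24²) = 15.8 Ω
∠Z = arctan(7.24/14.0) = 27.3°

27.3°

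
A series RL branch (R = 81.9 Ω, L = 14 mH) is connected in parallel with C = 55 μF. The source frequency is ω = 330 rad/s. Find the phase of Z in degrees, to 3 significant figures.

X_L = ωL = 4.62 Ω
X_C = 1/(ωC) = 55.1 Ω
Branch 1 (R+jX_L): Z₁ = 81.9 + j4.62 Ω, |Z₁| = 82.0 Ω
Branch 2 (−jX_C): Z₂ = −j55.1 Ω
Parallel: Z = Z₁Z₂/(Z₁+Z₂), |Z| = 47.0 Ω, ∠Z = -55.1°

-55.1°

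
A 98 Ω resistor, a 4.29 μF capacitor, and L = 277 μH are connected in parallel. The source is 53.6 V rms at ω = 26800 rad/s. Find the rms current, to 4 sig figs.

1.191 A

X_L = ωL = 7.424 Ω
X_C = 1/(ωC) = 8.698 Ω
Parallel: admittances add. Y = 1/R + 1/(jωL) + jωC
Y = (0.01020 − j0.01973) S
|Y| = 0.02222 S → |Z| = 1/|Y| = 45.01 Ω, ∠Z = −∠Y = 62.66°
I = V/|Z| = 53.6/45.01 = 1.191 A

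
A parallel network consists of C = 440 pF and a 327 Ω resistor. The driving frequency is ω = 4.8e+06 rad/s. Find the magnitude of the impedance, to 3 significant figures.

X_C = 1/(ωC) = 473 Ω
Parallel: admittances add. Y = 1/R + jωC
Y = (0.00306 + j0.00211) S
|Y| = 0.00372 S → |Z| = 1/|Y| = 269 Ω, ∠Z = −∠Y = -34.6°

269 Ω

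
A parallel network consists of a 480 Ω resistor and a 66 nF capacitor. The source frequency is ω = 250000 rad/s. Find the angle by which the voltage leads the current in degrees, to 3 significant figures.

X_C = 1/(ωC) = 60.6 Ω
Parallel: admittances add. Y = 1/R + jωC
Y = (0.00208 + j0.0165) S
|Y| = 0.0166 S → |Z| = 1/|Y| = 60.1 Ω, ∠Z = −∠Y = -82.8°

-82.8°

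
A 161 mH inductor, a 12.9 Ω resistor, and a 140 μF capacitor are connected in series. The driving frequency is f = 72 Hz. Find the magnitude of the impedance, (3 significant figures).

ω = 2πf = 452.4 rad/s
X_L = ωL = 72.8 Ω
X_C = 1/(ωC) = 15.8 Ω
Net reactance X = X_L − X_C = 57.0 Ω
Z = 12.9 + j57.0 Ω
|Z| = √(12.9² + 57.0²) = 58.5 Ω

58.5 Ω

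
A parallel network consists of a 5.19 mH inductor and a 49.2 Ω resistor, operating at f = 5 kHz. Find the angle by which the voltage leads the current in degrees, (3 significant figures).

16.8°

ω = 2πf = 31420 rad/s
X_L = ωL = 163 Ω
Parallel: admittances add. Y = 1/R + 1/(jωL)
Y = (0.0203 − j0.00613) S
|Y| = 0.0212 S → |Z| = 1/|Y| = 47.1 Ω, ∠Z = −∠Y = 16.8°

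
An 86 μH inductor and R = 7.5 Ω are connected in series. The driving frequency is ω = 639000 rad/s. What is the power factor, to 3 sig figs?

X_L = ωL = 55.0 Ω
Z = 7.50 + j55.0 Ω
|Z| = √(7.50² + 55.0²) = 55.5 Ω
∠Z = arctan(55.0/7.50) = 82.2°
cos φ = cos(82.2°) = 0.135

0.135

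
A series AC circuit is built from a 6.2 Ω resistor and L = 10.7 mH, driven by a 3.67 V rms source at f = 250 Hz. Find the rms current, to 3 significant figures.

205 mA

ω = 2πf = 1571 rad/s
X_L = ωL = 16.8 Ω
Z = 6.20 + j16.8 Ω
|Z| = √(6.20² + 16.8²) = 17.9 Ω
I = V/|Z| = 3.67/17.9 = 205 mA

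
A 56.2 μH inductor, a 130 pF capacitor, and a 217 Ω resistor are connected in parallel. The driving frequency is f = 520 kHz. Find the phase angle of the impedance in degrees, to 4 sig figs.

47.46°

ω = 2πf = 3.267e+06 rad/s
X_L = ωL = 183.6 Ω
X_C = 1/(ωC) = 2354 Ω
Parallel: admittances add. Y = 1/R + 1/(jωL) + jωC
Y = (0.004608 − j0.005021) S
|Y| = 0.006815 S → |Z| = 1/|Y| = 146.7 Ω, ∠Z = −∠Y = 47.46°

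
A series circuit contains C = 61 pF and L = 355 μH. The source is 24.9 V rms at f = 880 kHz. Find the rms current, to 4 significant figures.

ω = 2πf = 5.529e+06 rad/s
X_L = ωL = 1963 Ω
X_C = 1/(ωC) = 2965 Ω
Net reactance X = X_L − X_C = -1002 Ω
Z = − j1002 Ω
|Z| = √(0² + 1002²) = 1002 Ω
I = V/|Z| = 24.9/1002 = 24.85 mA

24.85 mA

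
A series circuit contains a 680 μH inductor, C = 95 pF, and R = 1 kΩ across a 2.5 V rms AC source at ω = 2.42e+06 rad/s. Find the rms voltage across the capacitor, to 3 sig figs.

3.77 V

X_L = ωL = 1650 Ω
X_C = 1/(ωC) = 4350 Ω
Net reactance X = X_L − X_C = -2700 Ω
Z = 1000 − j2700 Ω
|Z| = √(1000² + 2700²) = 2880 Ω
I = V/|Z| = 867 μA
V_C = I·|Z_C| = 0.000867 × 4350 = 3.77 V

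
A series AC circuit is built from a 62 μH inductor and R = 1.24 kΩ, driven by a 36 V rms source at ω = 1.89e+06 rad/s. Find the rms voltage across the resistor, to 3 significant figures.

X_L = ωL = 117 Ω
Z = 1240 + j117 Ω
|Z| = √(1240² + 117²) = 1250 Ω
I = V/|Z| = 28.9 mA
V_R = I·|Z_R| = 0.0289 × 1240 = 35.8 V

35.8 V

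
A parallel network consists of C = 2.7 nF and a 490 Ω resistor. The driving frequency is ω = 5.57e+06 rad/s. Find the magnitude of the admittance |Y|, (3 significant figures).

15.2 mS

X_C = 1/(ωC) = 66.5 Ω
Parallel: admittances add. Y = 1/R + jωC
Y = (0.00204 + j0.0150) S
|Y| = 0.0152 S → |Z| = 1/|Y| = 65.9 Ω, ∠Z = −∠Y = -82.3°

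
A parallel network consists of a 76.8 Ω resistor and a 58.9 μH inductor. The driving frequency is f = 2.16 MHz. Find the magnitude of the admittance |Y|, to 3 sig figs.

13.1 mS

ω = 2πf = 1.357e+07 rad/s
X_L = ωL = 799 Ω
Parallel: admittances add. Y = 1/R + 1/(jωL)
Y = (0.0130 − j0.00125) S
|Y| = 0.0131 S → |Z| = 1/|Y| = 76.4 Ω, ∠Z = −∠Y = 5.49°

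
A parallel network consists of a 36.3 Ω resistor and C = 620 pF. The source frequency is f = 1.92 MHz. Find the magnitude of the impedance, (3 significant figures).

ω = 2πf = 1.206e+07 rad/s
X_C = 1/(ωC) = 134 Ω
Parallel: admittances add. Y = 1/R + jωC
Y = (0.0275 + j0.00748) S
|Y| = 0.0285 S → |Z| = 1/|Y| = 35.0 Ω, ∠Z = −∠Y = -15.2°

35.0 Ω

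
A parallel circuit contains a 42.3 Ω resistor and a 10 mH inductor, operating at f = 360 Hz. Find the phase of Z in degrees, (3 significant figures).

ω = 2πf = 2262 rad/s
X_L = ωL = 22.6 Ω
Parallel: admittances add. Y = 1/R + 1/(jωL)
Y = (0.0236 − j0.0442) S
|Y| = 0.0501 S → |Z| = 1/|Y| = 19.9 Ω, ∠Z = −∠Y = 61.9°

61.9°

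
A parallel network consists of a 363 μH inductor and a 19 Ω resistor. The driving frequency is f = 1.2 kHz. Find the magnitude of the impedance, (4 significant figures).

2.709 Ω

ω = 2πf = 7540 rad/s
X_L = ωL = 2.737 Ω
Parallel: admittances add. Y = 1/R + 1/(jωL)
Y = (0.05263 − j0.3654) S
|Y| = 0.3691 S → |Z| = 1/|Y| = 2.709 Ω, ∠Z = −∠Y = 81.80°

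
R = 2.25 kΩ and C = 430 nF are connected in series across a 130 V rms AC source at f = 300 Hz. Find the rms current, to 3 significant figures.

50.7 mA

ω = 2πf = 1885 rad/s
X_C = 1/(ωC) = 1230 Ω
Z = 2250 − j1230 Ω
|Z| = √(2250² + 1230²) = 2570 Ω
I = V/|Z| = 130/2570 = 50.7 mA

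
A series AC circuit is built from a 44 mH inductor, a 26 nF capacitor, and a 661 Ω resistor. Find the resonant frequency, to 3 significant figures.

ω₀ = 1/√(LC) = 1/√(0.044 × 2.6e-08) = 29570 rad/s
f₀ = ω₀/(2π) = 4.71 kHz

4.71 kHz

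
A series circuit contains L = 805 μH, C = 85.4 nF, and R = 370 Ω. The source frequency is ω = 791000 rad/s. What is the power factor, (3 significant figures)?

X_L = ωL = 637 Ω
X_C = 1/(ωC) = 14.8 Ω
Net reactance X = X_L − X_C = 622 Ω
Z = 370 + j622 Ω
|Z| = √(370² + 622²) = 724 Ω
∠Z = arctan(622/370) = 59.3°
cos φ = cos(59.3°) = 0.511

0.511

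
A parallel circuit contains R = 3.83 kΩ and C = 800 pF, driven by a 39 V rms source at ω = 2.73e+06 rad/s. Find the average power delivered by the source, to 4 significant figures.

X_C = 1/(ωC) = 457.9 Ω
Parallel: admittances add. Y = 1/R + jωC
Y = (0.0002611 + j0.002184) S
|Y| = 0.002200 S → |Z| = 1/|Y| = 454.6 Ω, ∠Z = −∠Y = -83.18°
I = V/|Z| = 85.78 mA
P = VI cos φ = 39 × 0.08578 × cos(-83.18°) = 397.1 mW

397.1 mW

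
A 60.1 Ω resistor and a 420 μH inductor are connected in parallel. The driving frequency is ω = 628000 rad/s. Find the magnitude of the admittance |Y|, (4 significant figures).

17.07 mS

X_L = ωL = 263.8 Ω
Parallel: admittances add. Y = 1/R + 1/(jωL)
Y = (0.01664 − j0.003791) S
|Y| = 0.01707 S → |Z| = 1/|Y| = 58.60 Ω, ∠Z = −∠Y = 12.84°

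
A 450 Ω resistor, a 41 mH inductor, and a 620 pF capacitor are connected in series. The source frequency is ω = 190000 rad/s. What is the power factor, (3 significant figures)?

0.541

X_L = ωL = 7790 Ω
X_C = 1/(ωC) = 8490 Ω
Net reactance X = X_L − X_C = -699 Ω
Z = 450 − j699 Ω
|Z| = √(450² + 699²) = 831 Ω
∠Z = arctan(-699/450) = -57.2°
cos φ = cos(-57.2°) = 0.541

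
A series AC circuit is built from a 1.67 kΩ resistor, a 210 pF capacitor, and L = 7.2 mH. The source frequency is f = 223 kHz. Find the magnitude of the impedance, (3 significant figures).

ω = 2πf = 1.401e+06 rad/s
X_L = ωL = 10100 Ω
X_C = 1/(ωC) = 3400 Ω
Net reactance X = X_L − X_C = 6690 Ω
Z = 1670 + j6690 Ω
|Z| = √(1670² + 6690²) = 6900 Ω

6900 Ω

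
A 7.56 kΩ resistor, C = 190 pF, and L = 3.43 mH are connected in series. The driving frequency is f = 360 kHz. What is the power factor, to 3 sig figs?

0.812

ω = 2πf = 2.262e+06 rad/s
X_L = ωL = 7760 Ω
X_C = 1/(ωC) = 2330 Ω
Net reactance X = X_L − X_C = 5430 Ω
Z = 7560 + j5430 Ω
|Z| = √(7560² + 5430²) = 9310 Ω
∠Z = arctan(5430/7560) = 35.7°
cos φ = cos(35.7°) = 0.812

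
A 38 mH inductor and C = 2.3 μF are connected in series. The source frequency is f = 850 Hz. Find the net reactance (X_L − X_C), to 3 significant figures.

ω = 2πf = 5341 rad/s
X_L = ωL = 203 Ω
X_C = 1/(ωC) = 81.4 Ω
X = 203 − 81.4 = 122 Ω

122 Ω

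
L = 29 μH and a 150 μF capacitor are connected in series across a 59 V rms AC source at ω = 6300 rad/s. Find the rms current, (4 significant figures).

X_L = ωL = 0.1827 Ω
X_C = 1/(ωC) = 1.058 Ω
Net reactance X = X_L − X_C = -0.8755 Ω
Z = − j0.8755 Ω
|Z| = √(0² + 0.8755²) = 0.8755 Ω
I = V/|Z| = 59/0.8755 = 67.39 A

67.39 A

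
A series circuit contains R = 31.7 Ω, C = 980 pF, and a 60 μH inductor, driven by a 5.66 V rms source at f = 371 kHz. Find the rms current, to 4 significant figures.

18.89 mA

ω = 2πf = 2.331e+06 rad/s
X_L = ωL = 139.9 Ω
X_C = 1/(ωC) = 437.7 Ω
Net reactance X = X_L − X_C = -297.9 Ω
Z = 31.70 − j297.9 Ω
|Z| = √(31.70² + 297.9²) = 299.6 Ω
I = V/|Z| = 5.66/299.6 = 18.89 mA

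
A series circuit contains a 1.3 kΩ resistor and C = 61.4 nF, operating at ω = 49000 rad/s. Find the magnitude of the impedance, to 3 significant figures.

X_C = 1/(ωC) = 332 Ω
Z = 1300 − j332 Ω
|Z| = √(1300² + 332²) = 1340 Ω

1340 Ω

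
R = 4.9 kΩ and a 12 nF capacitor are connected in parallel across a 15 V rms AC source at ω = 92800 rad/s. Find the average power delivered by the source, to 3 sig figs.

X_C = 1/(ωC) = 898 Ω
Parallel: admittances add. Y = 1/R + jωC
Y = (0.000204 + j0.00111) S
|Y| = 0.00113 S → |Z| = 1/|Y| = 883 Ω, ∠Z = −∠Y = -79.6°
I = V/|Z| = 17.0 mA
P = VI cos φ = 15 × 0.0170 × cos(-79.6°) = 45.9 mW

45.9 mW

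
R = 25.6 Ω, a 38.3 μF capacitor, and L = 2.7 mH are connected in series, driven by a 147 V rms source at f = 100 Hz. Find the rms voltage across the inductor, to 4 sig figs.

ω = 2πf = 628.3 rad/s
X_L = ωL = 1.696 Ω
X_C = 1/(ωC) = 41.55 Ω
Net reactance X = X_L − X_C = -39.86 Ω
Z = 25.60 − j39.86 Ω
|Z| = √(25.60² + 39.86²) = 47.37 Ω
I = V/|Z| = 3.103 A
V_L = I·|Z_L| = 3.103 × 1.696 = 5.264 V

5.264 V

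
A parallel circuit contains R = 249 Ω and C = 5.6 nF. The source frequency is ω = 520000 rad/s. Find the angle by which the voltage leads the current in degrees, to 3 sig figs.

-35.9°

X_C = 1/(ωC) = 343 Ω
Parallel: admittances add. Y = 1/R + jωC
Y = (0.00402 + j0.00291) S
|Y| = 0.00496 S → |Z| = 1/|Y| = 202 Ω, ∠Z = −∠Y = -35.9°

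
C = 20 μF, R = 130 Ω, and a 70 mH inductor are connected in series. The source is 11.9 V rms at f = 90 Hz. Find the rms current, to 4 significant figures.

85.69 mA

ω = 2πf = 565.5 rad/s
X_L = ωL = 39.58 Ω
X_C = 1/(ωC) = 88.42 Ω
Net reactance X = X_L − X_C = -48.84 Ω
Z = 130.0 − j48.84 Ω
|Z| = √(130.0² + 48.84²) = 138.9 Ω
I = V/|Z| = 11.9/138.9 = 85.69 mA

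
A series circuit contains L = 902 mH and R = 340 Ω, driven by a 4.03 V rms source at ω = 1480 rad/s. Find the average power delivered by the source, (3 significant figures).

X_L = ωL = 1330 Ω
Z = 340 + j1330 Ω
|Z| = √(340² + 1330²) = 1380 Ω
∠Z = arctan(1330/340) = 75.7°
I = V/|Z| = 2.93 mA
P = VI cos φ = 4.03 × 0.00293 × cos(75.7°) = 2.91 mW

2.91 mW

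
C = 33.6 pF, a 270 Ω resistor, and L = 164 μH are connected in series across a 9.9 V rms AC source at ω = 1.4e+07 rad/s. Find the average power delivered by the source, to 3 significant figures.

X_L = ωL = 2300 Ω
X_C = 1/(ωC) = 2130 Ω
Net reactance X = X_L − X_C = 170 Ω
Z = 270 + j170 Ω
|Z| = √(270² + 170²) = 319 Ω
∠Z = arctan(170/270) = 32.2°
I = V/|Z| = 31.0 mA
P = VI cos φ = 9.9 × 0.0310 × cos(32.2°) = 260 mW

260 mW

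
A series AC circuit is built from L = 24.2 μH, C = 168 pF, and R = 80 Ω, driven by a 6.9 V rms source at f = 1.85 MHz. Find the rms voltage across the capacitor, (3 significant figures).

ω = 2πf = 1.162e+07 rad/s
X_L = ωL = 281 Ω
X_C = 1/(ωC) = 512 Ω
Net reactance X = X_L − X_C = -231 Ω
Z = 80.0 − j231 Ω
|Z| = √(80.0² + 231²) = 244 Ω
I = V/|Z| = 28.2 mA
V_C = I·|Z_C| = 0.0282 × 512 = 14.5 V

14.5 V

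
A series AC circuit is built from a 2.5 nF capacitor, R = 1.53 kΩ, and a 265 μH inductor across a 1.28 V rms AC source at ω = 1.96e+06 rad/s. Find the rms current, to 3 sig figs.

819 μA

X_L = ωL = 519 Ω
X_C = 1/(ωC) = 204 Ω
Net reactance X = X_L − X_C = 315 Ω
Z = 1530 + j315 Ω
|Z| = √(1530² + 315²) = 1560 Ω
I = V/|Z| = 1.28/1560 = 819 μA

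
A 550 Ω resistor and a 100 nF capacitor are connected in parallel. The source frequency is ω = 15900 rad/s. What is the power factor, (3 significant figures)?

X_C = 1/(ωC) = 629 Ω
Parallel: admittances add. Y = 1/R + jωC
Y = (0.00182 + j0.00159) S
|Y| = 0.00242 S → |Z| = 1/|Y| = 414 Ω, ∠Z = −∠Y = -41.2°
cos φ = cos(-41.2°) = 0.753

0.753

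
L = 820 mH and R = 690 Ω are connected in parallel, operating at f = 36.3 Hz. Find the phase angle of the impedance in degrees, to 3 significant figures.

ω = 2πf = 228.1 rad/s
X_L = ωL = 187 Ω
Parallel: admittances add. Y = 1/R + 1/(jωL)
Y = (0.00145 − j0.00535) S
|Y| = 0.00554 S → |Z| = 1/|Y| = 181 Ω, ∠Z = −∠Y = 74.8°

74.8°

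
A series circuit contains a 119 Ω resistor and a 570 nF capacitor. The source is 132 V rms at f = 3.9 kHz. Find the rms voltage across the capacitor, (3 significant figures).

68.0 V

ω = 2πf = 24500 rad/s
X_C = 1/(ωC) = 71.6 Ω
Z = 119 − j71.6 Ω
|Z| = √(119² + 71.6²) = 139 Ω
I = V/|Z| = 950 mA
V_C = I·|Z_C| = 0.950 × 71.6 = 68.0 V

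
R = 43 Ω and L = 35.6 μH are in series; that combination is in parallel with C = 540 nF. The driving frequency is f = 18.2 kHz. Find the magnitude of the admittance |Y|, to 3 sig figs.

ω = 2πf = 114400 rad/s
X_L = ωL = 4.07 Ω
X_C = 1/(ωC) = 16.2 Ω
Branch 1 (R+jX_L): Z₁ = 43.0 + j4.07 Ω, |Z₁| = 43.2 Ω
Branch 2 (−jX_C): Z₂ = −j16.2 Ω
Parallel: Z = Z₁Z₂/(Z₁+Z₂), |Z| = 15.7 Ω, ∠Z = -68.8°
|Y| = 1/|Z| = 63.9 mS

63.9 mS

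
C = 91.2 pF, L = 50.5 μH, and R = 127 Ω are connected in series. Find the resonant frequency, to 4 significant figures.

2.345 MHz

ω₀ = 1/√(LC) = 1/√(5.05e-05 × 9.12e-11) = 1.474e+07 rad/s
f₀ = ω₀/(2π) = 2.345 MHz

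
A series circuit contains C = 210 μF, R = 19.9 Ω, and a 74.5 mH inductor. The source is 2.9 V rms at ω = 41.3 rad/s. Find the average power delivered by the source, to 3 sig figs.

X_L = ωL = 3.08 Ω
X_C = 1/(ωC) = 115 Ω
Net reactance X = X_L − X_C = -112 Ω
Z = 19.9 − j112 Ω
|Z| = √(19.9² + 112²) = 114 Ω
∠Z = arctan(-112/19.9) = -79.9°
I = V/|Z| = 25.4 mA
P = VI cos φ = 2.9 × 0.0254 × cos(-79.9°) = 12.9 mW

12.9 mW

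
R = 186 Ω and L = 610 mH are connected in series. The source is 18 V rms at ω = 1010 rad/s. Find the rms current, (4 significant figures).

X_L = ωL = 616.1 Ω
Z = 186.0 + j616.1 Ω
|Z| = √(186.0² + 616.1²) = 643.6 Ω
I = V/|Z| = 18/643.6 = 27.97 mA

27.97 mA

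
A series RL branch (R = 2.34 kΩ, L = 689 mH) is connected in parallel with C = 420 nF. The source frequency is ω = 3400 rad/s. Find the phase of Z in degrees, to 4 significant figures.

X_L = ωL = 2343 Ω
X_C = 1/(ωC) = 700.3 Ω
Branch 1 (R+jX_L): Z₁ = 2340 + j2343 Ω, |Z₁| = 3311 Ω
Branch 2 (−jX_C): Z₂ = −j700.3 Ω
Parallel: Z = Z₁Z₂/(Z₁+Z₂), |Z| = 811.1 Ω, ∠Z = -80.03°

-80.03°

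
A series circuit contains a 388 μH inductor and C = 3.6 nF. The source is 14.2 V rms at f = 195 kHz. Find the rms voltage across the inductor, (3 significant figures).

ω = 2πf = 1.225e+06 rad/s
X_L = ωL = 475 Ω
X_C = 1/(ωC) = 227 Ω
Net reactance X = X_L − X_C = 249 Ω
Z = j249 Ω
|Z| = √(0² + 249²) = 249 Ω
I = V/|Z| = 57.1 mA
V_L = I·|Z_L| = 0.0571 × 475 = 27.1 V

27.1 V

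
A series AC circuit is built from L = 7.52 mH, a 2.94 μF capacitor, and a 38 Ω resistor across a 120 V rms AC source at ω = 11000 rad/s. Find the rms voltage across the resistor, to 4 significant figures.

70.98 V

X_L = ωL = 82.72 Ω
X_C = 1/(ωC) = 30.92 Ω
Net reactance X = X_L − X_C = 51.80 Ω
Z = 38.00 + j51.80 Ω
|Z| = √(38.00² + 51.80²) = 64.24 Ω
I = V/|Z| = 1.868 A
V_R = I·|Z_R| = 1.868 × 38.00 = 70.98 V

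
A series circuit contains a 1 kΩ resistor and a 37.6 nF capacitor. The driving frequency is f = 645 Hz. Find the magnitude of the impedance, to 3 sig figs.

6640 Ω

ω = 2πf = 4053 rad/s
X_C = 1/(ωC) = 6560 Ω
Z = 1000 − j6560 Ω
|Z| = √(1000² + 6560²) = 6640 Ω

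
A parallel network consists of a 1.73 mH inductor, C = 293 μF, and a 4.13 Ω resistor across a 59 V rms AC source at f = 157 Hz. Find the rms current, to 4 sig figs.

22.61 A

ω = 2πf = 986.5 rad/s
X_L = ωL = 1.707 Ω
X_C = 1/(ωC) = 3.460 Ω
Parallel: admittances add. Y = 1/R + 1/(jωL) + jωC
Y = (0.2421 − j0.2969) S
|Y| = 0.3831 S → |Z| = 1/|Y| = 2.610 Ω, ∠Z = −∠Y = 50.81°
I = V/|Z| = 59/2.610 = 22.61 A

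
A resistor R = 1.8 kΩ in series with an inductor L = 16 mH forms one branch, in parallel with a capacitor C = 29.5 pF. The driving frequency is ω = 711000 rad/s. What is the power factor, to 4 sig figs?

X_L = ωL = 11380 Ω
X_C = 1/(ωC) = 47680 Ω
Branch 1 (R+jX_L): Z₁ = 1800 + j11380 Ω, |Z₁| = 11520 Ω
Branch 2 (−jX_C): Z₂ = −j47680 Ω
Parallel: Z = Z₁Z₂/(Z₁+Z₂), |Z| = 15110 Ω, ∠Z = 78.17°
cos φ = cos(78.17°) = 0.2050

0.2050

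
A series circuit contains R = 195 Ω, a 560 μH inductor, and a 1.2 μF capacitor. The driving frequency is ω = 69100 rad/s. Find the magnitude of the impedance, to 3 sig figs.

X_L = ωL = 38.7 Ω
X_C = 1/(ωC) = 12.1 Ω
Net reactance X = X_L − X_C = 26.6 Ω
Z = 195 + j26.6 Ω
|Z| = √(195² + 26.6²) = 197 Ω

197 Ω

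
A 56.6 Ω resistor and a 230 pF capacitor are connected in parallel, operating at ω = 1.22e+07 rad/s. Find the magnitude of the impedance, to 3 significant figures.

55.9 Ω

X_C = 1/(ωC) = 356 Ω
Parallel: admittances add. Y = 1/R + jωC
Y = (0.0177 + j0.00281) S
|Y| = 0.0179 S → |Z| = 1/|Y| = 55.9 Ω, ∠Z = −∠Y = -9.02°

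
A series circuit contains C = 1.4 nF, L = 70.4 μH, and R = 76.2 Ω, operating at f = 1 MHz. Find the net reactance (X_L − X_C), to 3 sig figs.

ω = 2πf = 6.283e+06 rad/s
X_L = ωL = 442 Ω
X_C = 1/(ωC) = 114 Ω
X = 442 − 114 = 329 Ω

329 Ω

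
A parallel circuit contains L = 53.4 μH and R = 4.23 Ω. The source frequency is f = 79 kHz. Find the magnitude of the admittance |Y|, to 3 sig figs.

239 mS

ω = 2πf = 496400 rad/s
X_L = ωL = 26.5 Ω
Parallel: admittances add. Y = 1/R + 1/(jωL)
Y = (0.236 − j0.0377) S
|Y| = 0.239 S → |Z| = 1/|Y| = 4.18 Ω, ∠Z = −∠Y = 9.07°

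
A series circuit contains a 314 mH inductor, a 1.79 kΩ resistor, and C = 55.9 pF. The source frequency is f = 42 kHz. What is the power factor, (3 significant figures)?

ω = 2πf = 263900 rad/s
X_L = ωL = 82900 Ω
X_C = 1/(ωC) = 67800 Ω
Net reactance X = X_L − X_C = 15100 Ω
Z = 1790 + j15100 Ω
|Z| = √(1790² + 15100²) = 15200 Ω
∠Z = arctan(15100/1790) = 83.2°
cos φ = cos(83.2°) = 0.118

0.118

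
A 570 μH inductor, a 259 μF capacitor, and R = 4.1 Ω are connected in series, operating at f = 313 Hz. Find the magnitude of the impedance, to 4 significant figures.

4.186 Ω

ω = 2πf = 1967 rad/s
X_L = ωL = 1.121 Ω
X_C = 1/(ωC) = 1.963 Ω
Net reactance X = X_L − X_C = -0.8423 Ω
Z = 4.100 − j0.8423 Ω
|Z| = √(4.100² + 0.8423²) = 4.186 Ω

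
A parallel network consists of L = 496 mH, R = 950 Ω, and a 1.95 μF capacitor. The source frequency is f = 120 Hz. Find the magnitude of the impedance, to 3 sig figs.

625 Ω

ω = 2πf = 754.0 rad/s
X_L = ωL = 374 Ω
X_C = 1/(ωC) = 680 Ω
Parallel: admittances add. Y = 1/R + 1/(jωL) + jωC
Y = (0.00105 − j0.00120) S
|Y| = 0.00160 S → |Z| = 1/|Y| = 625 Ω, ∠Z = −∠Y = 48.8°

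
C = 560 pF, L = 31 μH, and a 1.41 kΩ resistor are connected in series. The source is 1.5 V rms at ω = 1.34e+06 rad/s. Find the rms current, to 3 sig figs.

X_L = ωL = 41.5 Ω
X_C = 1/(ωC) = 1330 Ω
Net reactance X = X_L − X_C = -1290 Ω
Z = 1410 − j1290 Ω
|Z| = √(1410² + 1290²) = 1910 Ω
I = V/|Z| = 1.5/1910 = 785 μA

785 μA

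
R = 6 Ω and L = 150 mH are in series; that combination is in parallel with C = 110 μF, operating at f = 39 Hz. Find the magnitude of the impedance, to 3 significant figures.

ω = 2πf = 245.0 rad/s
X_L = ωL = 36.8 Ω
X_C = 1/(ωC) = 37.1 Ω
Branch 1 (R+jX_L): Z₁ = 6.00 + j36.8 Ω, |Z₁| = 37.2 Ω
Branch 2 (−jX_C): Z₂ = −j37.1 Ω
Parallel: Z = Z₁Z₂/(Z₁+Z₂), |Z| = 230 Ω, ∠Z = -6.00°

230 Ω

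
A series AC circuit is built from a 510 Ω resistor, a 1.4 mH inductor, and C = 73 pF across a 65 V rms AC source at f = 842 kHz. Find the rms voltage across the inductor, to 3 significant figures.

99.4 V

ω = 2πf = 5.29e+06 rad/s
X_L = ωL = 7410 Ω
X_C = 1/(ωC) = 2590 Ω
Net reactance X = X_L − X_C = 4820 Ω
Z = 510 + j4820 Ω
|Z| = √(510² + 4820²) = 4840 Ω
I = V/|Z| = 13.4 mA
V_L = I·|Z_L| = 0.0134 × 7410 = 99.4 V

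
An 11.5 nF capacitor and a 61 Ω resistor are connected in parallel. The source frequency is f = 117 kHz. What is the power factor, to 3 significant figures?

ω = 2πf = 735100 rad/s
X_C = 1/(ωC) = 118 Ω
Parallel: admittances add. Y = 1/R + jωC
Y = (0.0164 + j0.00845) S
|Y| = 0.0184 S → |Z| = 1/|Y| = 54.2 Ω, ∠Z = −∠Y = -27.3°
cos φ = cos(-27.3°) = 0.889

0.889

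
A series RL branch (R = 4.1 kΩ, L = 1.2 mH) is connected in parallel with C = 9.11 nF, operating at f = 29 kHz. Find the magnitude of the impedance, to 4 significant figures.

ω = 2πf = 182200 rad/s
X_L = ωL = 218.7 Ω
X_C = 1/(ωC) = 602.4 Ω
Branch 1 (R+jX_L): Z₁ = 4100 + j218.7 Ω, |Z₁| = 4106 Ω
Branch 2 (−jX_C): Z₂ = −j602.4 Ω
Parallel: Z = Z₁Z₂/(Z₁+Z₂), |Z| = 600.7 Ω, ∠Z = -81.60°

600.7 Ω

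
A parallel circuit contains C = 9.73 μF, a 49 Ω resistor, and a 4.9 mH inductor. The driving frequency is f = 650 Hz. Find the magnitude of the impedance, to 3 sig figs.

ω = 2πf = 4084 rad/s
X_L = ωL = 20.0 Ω
X_C = 1/(ωC) = 25.2 Ω
Parallel: admittances add. Y = 1/R + 1/(jωL) + jωC
Y = (0.0204 − j0.0102) S
|Y| = 0.0228 S → |Z| = 1/|Y| = 43.8 Ω, ∠Z = −∠Y = 26.6°

43.8 Ω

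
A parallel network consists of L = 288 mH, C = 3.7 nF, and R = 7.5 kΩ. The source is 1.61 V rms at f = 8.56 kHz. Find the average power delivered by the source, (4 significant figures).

ω = 2πf = 53780 rad/s
X_L = ωL = 15490 Ω
X_C = 1/(ωC) = 5025 Ω
Parallel: admittances add. Y = 1/R + 1/(jωL) + jωC
Y = (0.0001333 + j0.0001344) S
|Y| = 0.0001893 S → |Z| = 1/|Y| = 5281 Ω, ∠Z = −∠Y = -45.24°
I = V/|Z| = 304.8 μA
P = VI cos φ = 1.61 × 0.0003048 × cos(-45.24°) = 345.6 μW

345.6 μW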